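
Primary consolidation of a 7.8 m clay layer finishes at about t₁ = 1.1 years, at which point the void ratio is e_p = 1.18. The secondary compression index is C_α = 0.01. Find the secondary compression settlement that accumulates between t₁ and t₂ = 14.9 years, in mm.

Secondary compression: S_s = C_α·H/(1+e_p)·log₁₀(t₂/t₁)
S_s = 0.01×7.8/(1+1.18)×log₁₀(14.9/1.1)
    = 0.03578 × 1.132 = 0.0405 m

S_s ≈ 40.5 mm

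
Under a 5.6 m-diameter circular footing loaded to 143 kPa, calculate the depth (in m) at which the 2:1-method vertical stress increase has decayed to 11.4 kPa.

z ≈ 14.2 m

2:1 spreading — at depth z the loaded area has grown by z in each plan dimension:
qD²/(D+z)² = Δσ_z ⇒ z = D(√(q/Δσ_z) − 1) = 5.6×(√(143/11.4) − 1) = 14.23 m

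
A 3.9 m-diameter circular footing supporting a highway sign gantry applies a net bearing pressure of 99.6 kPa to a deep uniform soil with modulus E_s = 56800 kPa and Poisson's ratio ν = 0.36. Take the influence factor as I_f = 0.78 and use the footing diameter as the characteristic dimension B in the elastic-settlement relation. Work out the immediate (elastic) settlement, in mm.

S_e ≈ 4.64 mm

Immediate (elastic) settlement: S_e = q·B·(1−ν²)/E_s · I_f.
S_e = 99.6 × 3.9 × (1 − 0.36²) / 56800 × 0.78
    = 99.6 × 3.9 × 0.8704 / 56800 × 0.78
    = 0.004643 m = 4.643 mm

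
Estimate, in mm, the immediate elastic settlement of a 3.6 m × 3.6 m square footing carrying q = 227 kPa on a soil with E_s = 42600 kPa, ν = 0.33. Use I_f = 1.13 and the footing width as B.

S_e ≈ 19.3 mm

Immediate (elastic) settlement: S_e = q·B·(1−ν²)/E_s · I_f.
S_e = 227 × 3.6 × (1 − 0.33²) / 42600 × 1.13
    = 227 × 3.6 × 0.8911 / 42600 × 1.13
    = 0.01932 m = 19.32 mm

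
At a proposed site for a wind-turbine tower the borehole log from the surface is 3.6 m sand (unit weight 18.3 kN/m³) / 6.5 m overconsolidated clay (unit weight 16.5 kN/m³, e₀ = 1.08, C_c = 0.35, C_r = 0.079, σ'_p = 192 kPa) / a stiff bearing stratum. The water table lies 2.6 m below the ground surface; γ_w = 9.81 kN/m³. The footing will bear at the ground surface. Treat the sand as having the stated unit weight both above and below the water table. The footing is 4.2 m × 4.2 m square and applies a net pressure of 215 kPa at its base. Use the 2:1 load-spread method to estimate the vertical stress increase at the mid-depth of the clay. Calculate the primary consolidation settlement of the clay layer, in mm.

S_c ≈ 36 mm

Mid-depth of clay below the ground surface: z = 3.6 + 6.5/2 = 6.85 m.
Total vertical stress at mid-clay: σ_v = 18.3×3.6 + 16.5×3.25 = 119.51 kPa.
Pore pressure: u = 9.81×(6.85 − 2.6) = 41.693 kPa.
Initial effective stress: σ'_0 = σ_v − u = 119.51 − 41.693 = 77.817 kPa.
Stress increase at mid-clay by the 2:1 spreading method:
Δσ = qBL/((B+z)(L+z)) = 215×4.2×4.2/((4.2+6.85)(4.2+6.85)) = 31.061 kPa
Final effective stress: σ'_f = 77.817 + 31.061 = 108.88 kPa.
σ'_f = 108.88 ≤ σ'_p = 192 kPa, so the clay remains overconsolidated and only the recompression index applies:
S_c = C_r·H/(1+e₀)·log₁₀(σ'_f/σ'_0) = 0.079×6.5/2.08×log₁₀(108.88/77.817)
    = 0.24688 × 0.14587 = 0.03601 m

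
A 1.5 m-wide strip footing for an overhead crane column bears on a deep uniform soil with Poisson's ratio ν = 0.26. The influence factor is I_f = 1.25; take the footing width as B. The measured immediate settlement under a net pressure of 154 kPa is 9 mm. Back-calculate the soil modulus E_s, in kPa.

S_e = q·B·(1−ν²)/E_s · I_f  ⇒  E_s = q·B·(1−ν²)·I_f / S_e.
E_s = 154 × 1.5 × 0.9324 × 1.25 / 0.009 = 29910 kPa

E_s ≈ 29900 kPa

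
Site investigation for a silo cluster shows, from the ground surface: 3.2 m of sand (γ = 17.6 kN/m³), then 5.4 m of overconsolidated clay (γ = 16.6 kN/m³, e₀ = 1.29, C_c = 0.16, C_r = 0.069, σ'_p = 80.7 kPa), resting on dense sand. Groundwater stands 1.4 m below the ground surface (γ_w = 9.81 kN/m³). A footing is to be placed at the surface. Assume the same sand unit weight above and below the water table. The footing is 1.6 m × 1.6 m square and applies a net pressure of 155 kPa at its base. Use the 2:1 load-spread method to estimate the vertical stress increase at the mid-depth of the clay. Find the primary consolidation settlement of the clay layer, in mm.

S_c ≈ 8.25 mm

Mid-depth of clay below the ground surface: z = 3.2 + 5.4/2 = 5.9 m.
Total vertical stress at mid-clay: σ_v = 17.6×3.2 + 16.6×2.7 = 101.14 kPa.
Pore pressure: u = 9.81×(5.9 − 1.4) = 44.145 kPa.
Initial effective stress: σ'_0 = σ_v − u = 101.14 − 44.145 = 56.995 kPa.
Stress increase at mid-clay by the 2:1 spreading method:
Δσ = qBL/((B+z)(L+z)) = 155×1.6×1.6/((1.6+5.9)(1.6+5.9)) = 7.0542 kPa
Final effective stress: σ'_f = 56.995 + 7.0542 = 64.049 kPa.
σ'_f = 64.049 ≤ σ'_p = 80.7 kPa, so the clay remains overconsolidated and only the recompression index applies:
S_c = C_r·H/(1+e₀)·log₁₀(σ'_f/σ'_0) = 0.069×5.4/2.29×log₁₀(64.049/56.995)
    = 0.16271 × 0.050676 = 0.008245 m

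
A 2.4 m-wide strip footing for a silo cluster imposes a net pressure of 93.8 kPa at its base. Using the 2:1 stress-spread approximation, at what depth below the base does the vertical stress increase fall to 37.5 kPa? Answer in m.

z ≈ 3.6 m

2:1 spreading — at depth z the loaded area has grown by z in each plan dimension:
qB/(B+z) = Δσ_z ⇒ z = qB/Δσ_z − B = 93.8×2.4/37.5 − 2.4 = 3.603 m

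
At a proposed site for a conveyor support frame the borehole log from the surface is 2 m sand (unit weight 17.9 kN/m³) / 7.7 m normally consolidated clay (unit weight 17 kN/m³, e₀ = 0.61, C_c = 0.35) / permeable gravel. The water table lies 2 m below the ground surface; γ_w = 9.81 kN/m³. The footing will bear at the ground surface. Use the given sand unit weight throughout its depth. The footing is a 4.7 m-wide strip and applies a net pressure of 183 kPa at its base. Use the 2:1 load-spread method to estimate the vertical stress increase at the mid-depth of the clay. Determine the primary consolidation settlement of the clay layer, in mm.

S_c ≈ 601 mm

Mid-depth of clay below the ground surface: z = 2 + 7.7/2 = 5.85 m.
Total vertical stress at mid-clay: σ_v = 17.9×2 + 17×3.85 = 101.25 kPa.
Pore pressure: u = 9.81×(5.85 − 2) = 37.769 kPa.
Initial effective stress: σ'_0 = σ_v − u = 101.25 − 37.769 = 63.481 kPa.
Stress increase at mid-clay by the 2:1 spreading method:
Δσ = qB/(B+z) = 183×4.7/(4.7+5.85) = 81.526 kPa
Final effective stress: σ'_f = σ'_0 + Δσ = 63.481 + 81.526 = 145.01 kPa.
Normally consolidated clay, so the full stress increment lies on the virgin compression line:
S_c = C_c·H/(1+e₀)·log₁₀(σ'_f/σ'_0) = 0.35×7.7/(1+0.61)×log₁₀(145.01/63.481)
    = 1.6739 × 0.35875 = 0.6005 m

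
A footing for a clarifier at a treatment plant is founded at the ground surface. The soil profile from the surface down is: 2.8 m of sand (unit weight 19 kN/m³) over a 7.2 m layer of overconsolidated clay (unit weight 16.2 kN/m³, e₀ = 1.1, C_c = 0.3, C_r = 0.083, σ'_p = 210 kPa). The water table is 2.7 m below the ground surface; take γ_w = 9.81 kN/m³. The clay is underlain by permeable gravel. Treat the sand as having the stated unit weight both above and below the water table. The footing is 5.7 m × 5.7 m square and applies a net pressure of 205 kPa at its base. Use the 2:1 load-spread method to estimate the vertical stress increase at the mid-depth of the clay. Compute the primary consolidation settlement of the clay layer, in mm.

Mid-depth of clay below the ground surface: z = 2.8 + 7.2/2 = 6.4 m.
Total vertical stress at mid-clay: σ_v = 19×2.8 + 16.2×3.6 = 111.52 kPa.
Pore pressure: u = 9.81×(6.4 − 2.7) = 36.297 kPa.
Initial effective stress: σ'_0 = σ_v − u = 111.52 − 36.297 = 75.223 kPa.
Stress increase at mid-clay by the 2:1 spreading method:
Δσ = qBL/((B+z)(L+z)) = 205×5.7×5.7/((5.7+6.4)(5.7+6.4)) = 45.492 kPa
Final effective stress: σ'_f = 75.223 + 45.492 = 120.72 kPa.
σ'_f = 120.72 ≤ σ'_p = 210 kPa, so the clay remains overconsolidated and only the recompression index applies:
S_c = C_r·H/(1+e₀)·log₁₀(σ'_f/σ'_0) = 0.083×7.2/2.1×log₁₀(120.72/75.223)
    = 0.28457 × 0.20543 = 0.05846 m

S_c ≈ 58.5 mm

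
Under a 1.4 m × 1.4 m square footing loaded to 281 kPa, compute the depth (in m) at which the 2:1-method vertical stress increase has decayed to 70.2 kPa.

2:1 spreading — at depth z the loaded area has grown by z in each plan dimension:
qB²/(B+z)² = Δσ_z ⇒ z = B(√(q/Δσ_z) − 1) = 1.4×(√(281/70.2) − 1) = 1.401 m

z ≈ 1.4 m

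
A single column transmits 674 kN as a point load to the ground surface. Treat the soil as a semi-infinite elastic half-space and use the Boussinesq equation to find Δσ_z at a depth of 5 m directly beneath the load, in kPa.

Δσ_z ≈ 12.9 kPa

Boussinesq vertical stress below a point load on an elastic half-space:
Δσ_z = 3P/(2πz²) · [1 + (r/z)²]^(−5/2)
r/z = 0/5 = 0; [1+(r/z)²]^(−5/2) = 1.
Δσ_z = 3×674/(2π×5²) × 1 = 12.872 × 1 = 12.87 kPa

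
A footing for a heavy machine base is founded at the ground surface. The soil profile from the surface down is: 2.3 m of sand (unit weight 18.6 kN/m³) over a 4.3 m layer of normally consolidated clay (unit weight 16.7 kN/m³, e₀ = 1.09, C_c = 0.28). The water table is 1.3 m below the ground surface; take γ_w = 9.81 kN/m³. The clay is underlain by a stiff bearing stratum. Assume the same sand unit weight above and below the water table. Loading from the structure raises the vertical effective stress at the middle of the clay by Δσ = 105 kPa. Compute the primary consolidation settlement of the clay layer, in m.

S_c ≈ 0.291 m

Mid-depth of clay below the ground surface: z = 2.3 + 4.3/2 = 4.45 m.
Total vertical stress at mid-clay: σ_v = 18.6×2.3 + 16.7×2.15 = 78.685 kPa.
Pore pressure: u = 9.81×(4.45 − 1.3) = 30.902 kPa.
Initial effective stress: σ'_0 = σ_v − u = 78.685 − 30.902 = 47.783 kPa.
Final effective stress: σ'_f = σ'_0 + Δσ = 47.783 + 105 = 152.78 kPa.
Normally consolidated clay, so the full stress increment lies on the virgin compression line:
S_c = C_c·H/(1+e₀)·log₁₀(σ'_f/σ'_0) = 0.28×4.3/(1+1.09)×log₁₀(152.78/47.783)
    = 0.57608 × 0.50479 = 0.2908 m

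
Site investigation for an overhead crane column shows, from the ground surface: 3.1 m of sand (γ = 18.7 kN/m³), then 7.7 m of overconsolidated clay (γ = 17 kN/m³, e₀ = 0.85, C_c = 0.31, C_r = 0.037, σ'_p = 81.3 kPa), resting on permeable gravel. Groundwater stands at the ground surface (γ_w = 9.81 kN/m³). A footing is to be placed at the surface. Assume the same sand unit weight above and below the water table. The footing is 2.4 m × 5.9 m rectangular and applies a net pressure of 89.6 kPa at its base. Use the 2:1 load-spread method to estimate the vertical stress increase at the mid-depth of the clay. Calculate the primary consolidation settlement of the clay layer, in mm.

Mid-depth of clay below the ground surface: z = 3.1 + 7.7/2 = 6.95 m.
Total vertical stress at mid-clay: σ_v = 18.7×3.1 + 17×3.85 = 123.42 kPa.
Pore pressure: u = 9.81×(6.95 − 0) = 68.18 kPa.
Initial effective stress: σ'_0 = σ_v − u = 123.42 − 68.18 = 55.24 kPa.
Stress increase at mid-clay by the 2:1 spreading method:
Δσ = qBL/((B+z)(L+z)) = 89.6×2.4×5.9/((2.4+6.95)(5.9+6.95)) = 10.56 kPa
Final effective stress: σ'_f = 55.24 + 10.56 = 65.8 kPa.
σ'_f = 65.8 ≤ σ'_p = 81.3 kPa, so the clay remains overconsolidated and only the recompression index applies:
S_c = C_r·H/(1+e₀)·log₁₀(σ'_f/σ'_0) = 0.037×7.7/1.85×log₁₀(65.8/55.24)
    = 0.154 × 0.075972 = 0.0117 m

S_c ≈ 11.7 mm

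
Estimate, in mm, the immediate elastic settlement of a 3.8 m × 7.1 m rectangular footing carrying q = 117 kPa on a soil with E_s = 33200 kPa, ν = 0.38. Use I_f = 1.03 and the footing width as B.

S_e ≈ 11.8 mm

Immediate (elastic) settlement: S_e = q·B·(1−ν²)/E_s · I_f.
S_e = 117 × 3.8 × (1 − 0.38²) / 33200 × 1.03
    = 117 × 3.8 × 0.8556 / 33200 × 1.03
    = 0.0118 m = 11.8 mm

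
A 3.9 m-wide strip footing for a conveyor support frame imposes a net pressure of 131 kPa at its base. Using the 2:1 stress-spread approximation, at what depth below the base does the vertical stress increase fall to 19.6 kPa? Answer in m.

z ≈ 22.2 m

2:1 spreading — at depth z the loaded area has grown by z in each plan dimension:
qB/(B+z) = Δσ_z ⇒ z = qB/Δσ_z − B = 131×3.9/19.6 − 3.9 = 22.17 m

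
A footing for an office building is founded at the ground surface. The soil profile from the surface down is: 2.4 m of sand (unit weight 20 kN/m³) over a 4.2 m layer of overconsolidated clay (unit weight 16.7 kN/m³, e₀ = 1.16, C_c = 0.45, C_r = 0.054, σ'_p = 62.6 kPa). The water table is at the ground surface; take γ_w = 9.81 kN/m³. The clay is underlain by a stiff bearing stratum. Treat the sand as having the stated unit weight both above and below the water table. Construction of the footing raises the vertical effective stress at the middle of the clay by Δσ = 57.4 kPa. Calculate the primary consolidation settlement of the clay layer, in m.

S_c ≈ 0.185 m

Mid-depth of clay below the ground surface: z = 2.4 + 4.2/2 = 4.5 m.
Total vertical stress at mid-clay: σ_v = 20×2.4 + 16.7×2.1 = 83.07 kPa.
Pore pressure: u = 9.81×(4.5 − 0) = 44.145 kPa.
Initial effective stress: σ'_0 = σ_v − u = 83.07 − 44.145 = 38.925 kPa.
Final effective stress: σ'_f = 38.925 + 57.4 = 96.325 kPa.
σ'_f = 96.325 > σ'_p = 62.6 kPa, so the stress path crosses the preconsolidation pressure — recompression up to σ'_p, then virgin compression beyond:
S_c = H/(1+e₀)·[C_r·log₁₀(σ'_p/σ'_0) + C_c·log₁₀(σ'_f/σ'_p)]
    = 4.2/2.16 × [0.054×log₁₀(62.6/38.925) + 0.45×log₁₀(96.325/62.6)]
    = 1.9444 × [0.011143 + 0.084224] = 0.1854 m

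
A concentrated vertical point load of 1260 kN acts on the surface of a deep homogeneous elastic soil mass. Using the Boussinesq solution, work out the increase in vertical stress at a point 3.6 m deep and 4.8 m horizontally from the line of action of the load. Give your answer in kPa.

Δσ_z ≈ 3.61 kPa

Boussinesq vertical stress below a point load on an elastic half-space:
Δσ_z = 3P/(2πz²) · [1 + (r/z)²]^(−5/2)
r/z = 4.8/3.6 = 1.3333; [1+(r/z)²]^(−5/2) = 0.07776.
Δσ_z = 3×1260/(2π×3.6²) × 0.07776 = 46.42 × 0.07776 = 3.61 kPa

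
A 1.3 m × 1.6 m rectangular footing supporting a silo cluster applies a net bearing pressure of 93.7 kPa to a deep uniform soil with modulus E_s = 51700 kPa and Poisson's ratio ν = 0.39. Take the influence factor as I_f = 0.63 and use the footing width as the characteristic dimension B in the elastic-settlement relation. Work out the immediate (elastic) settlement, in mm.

S_e ≈ 1.26 mm

Immediate (elastic) settlement: S_e = q·B·(1−ν²)/E_s · I_f.
S_e = 93.7 × 1.3 × (1 − 0.39²) / 51700 × 0.63
    = 93.7 × 1.3 × 0.8479 / 51700 × 0.63
    = 0.001259 m = 1.259 mm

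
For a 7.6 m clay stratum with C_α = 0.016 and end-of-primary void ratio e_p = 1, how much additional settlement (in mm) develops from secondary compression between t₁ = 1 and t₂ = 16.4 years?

Secondary compression: S_s = C_α·H/(1+e_p)·log₁₀(t₂/t₁)
S_s = 0.016×7.6/(1+1)×log₁₀(16.4/1)
    = 0.0608 × 1.215 = 0.07386 m

S_s ≈ 73.9 mm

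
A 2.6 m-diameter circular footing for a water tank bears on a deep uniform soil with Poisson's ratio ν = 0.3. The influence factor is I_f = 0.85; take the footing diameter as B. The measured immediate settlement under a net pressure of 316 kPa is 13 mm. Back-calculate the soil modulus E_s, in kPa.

E_s ≈ 48900 kPa

S_e = q·B·(1−ν²)/E_s · I_f  ⇒  E_s = q·B·(1−ν²)·I_f / S_e.
E_s = 316 × 2.6 × 0.91 × 0.85 / 0.013 = 48890 kPa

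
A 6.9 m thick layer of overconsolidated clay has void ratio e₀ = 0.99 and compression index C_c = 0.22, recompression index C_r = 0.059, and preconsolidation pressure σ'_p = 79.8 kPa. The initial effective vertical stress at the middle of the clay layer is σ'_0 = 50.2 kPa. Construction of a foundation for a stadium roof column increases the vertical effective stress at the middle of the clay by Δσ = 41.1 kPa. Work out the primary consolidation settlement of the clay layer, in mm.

S_c ≈ 85.8 mm

Final effective stress: σ'_f = 50.2 + 41.1 = 91.3 kPa.
σ'_f = 91.3 > σ'_p = 79.8 kPa, so the stress path crosses the preconsolidation pressure — recompression up to σ'_p, then virgin compression beyond:
S_c = H/(1+e₀)·[C_r·log₁₀(σ'_p/σ'_0) + C_c·log₁₀(σ'_f/σ'_p)]
    = 6.9/1.99 × [0.059×log₁₀(79.8/50.2) + 0.22×log₁₀(91.3/79.8)]
    = 3.4673 × [0.011877 + 0.012863] = 0.08578 m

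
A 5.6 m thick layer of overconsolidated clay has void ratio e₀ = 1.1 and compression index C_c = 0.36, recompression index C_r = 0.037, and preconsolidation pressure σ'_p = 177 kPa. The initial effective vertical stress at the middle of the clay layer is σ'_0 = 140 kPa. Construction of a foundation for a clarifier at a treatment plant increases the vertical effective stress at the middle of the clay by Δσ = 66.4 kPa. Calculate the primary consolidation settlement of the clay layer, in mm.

S_c ≈ 74.1 mm

Final effective stress: σ'_f = 140 + 66.4 = 206.4 kPa.
σ'_f = 206.4 > σ'_p = 177 kPa, so the stress path crosses the preconsolidation pressure — recompression up to σ'_p, then virgin compression beyond:
S_c = H/(1+e₀)·[C_r·log₁₀(σ'_p/σ'_0) + C_c·log₁₀(σ'_f/σ'_p)]
    = 5.6/2.1 × [0.037×log₁₀(177/140) + 0.36×log₁₀(206.4/177)]
    = 2.6667 × [0.0037683 + 0.024025] = 0.07412 m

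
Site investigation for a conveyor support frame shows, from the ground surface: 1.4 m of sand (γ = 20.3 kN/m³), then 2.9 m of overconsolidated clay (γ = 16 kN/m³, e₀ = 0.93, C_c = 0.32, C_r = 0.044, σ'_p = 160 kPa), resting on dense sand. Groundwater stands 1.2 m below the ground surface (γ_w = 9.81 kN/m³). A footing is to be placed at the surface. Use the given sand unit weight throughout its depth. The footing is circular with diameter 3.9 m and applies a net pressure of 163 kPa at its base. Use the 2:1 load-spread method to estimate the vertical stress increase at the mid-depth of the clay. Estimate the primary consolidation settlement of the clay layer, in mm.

Mid-depth of clay below the ground surface: z = 1.4 + 2.9/2 = 2.85 m.
Total vertical stress at mid-clay: σ_v = 20.3×1.4 + 16×1.45 = 51.62 kPa.
Pore pressure: u = 9.81×(2.85 − 1.2) = 16.186 kPa.
Initial effective stress: σ'_0 = σ_v − u = 51.62 − 16.186 = 35.434 kPa.
Stress increase at mid-clay by the 2:1 spreading method:
Δσ ≈ qD²/(D+z)² = 163×3.9²/(3.9+2.85)² = 54.414 kPa
Final effective stress: σ'_f = 35.434 + 54.414 = 89.848 kPa.
σ'_f = 89.848 ≤ σ'_p = 160 kPa, so the clay remains overconsolidated and only the recompression index applies:
S_c = C_r·H/(1+e₀)·log₁₀(σ'_f/σ'_0) = 0.044×2.9/1.93×log₁₀(89.848/35.434)
    = 0.066114 × 0.40409 = 0.02672 m

S_c ≈ 26.7 mm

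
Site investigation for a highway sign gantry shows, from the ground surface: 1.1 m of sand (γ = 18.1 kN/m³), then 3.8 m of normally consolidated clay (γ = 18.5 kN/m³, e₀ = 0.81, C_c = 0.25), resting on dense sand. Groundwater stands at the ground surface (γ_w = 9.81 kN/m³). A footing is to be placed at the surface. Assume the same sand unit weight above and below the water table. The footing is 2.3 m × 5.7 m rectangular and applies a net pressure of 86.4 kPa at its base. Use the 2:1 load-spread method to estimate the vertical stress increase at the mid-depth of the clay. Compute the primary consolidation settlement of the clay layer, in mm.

Mid-depth of clay below the ground surface: z = 1.1 + 3.8/2 = 3 m.
Total vertical stress at mid-clay: σ_v = 18.1×1.1 + 18.5×1.9 = 55.06 kPa.
Pore pressure: u = 9.81×(3 − 0) = 29.43 kPa.
Initial effective stress: σ'_0 = σ_v − u = 55.06 − 29.43 = 25.63 kPa.
Stress increase at mid-clay by the 2:1 spreading method:
Δσ = qBL/((B+z)(L+z)) = 86.4×2.3×5.7/((2.3+3)(5.7+3)) = 24.565 kPa
Final effective stress: σ'_f = σ'_0 + Δσ = 25.63 + 24.565 = 50.195 kPa.
Normally consolidated clay, so the full stress increment lies on the virgin compression line:
S_c = C_c·H/(1+e₀)·log₁₀(σ'_f/σ'_0) = 0.25×3.8/(1+0.81)×log₁₀(50.195/25.63)
    = 0.52486 × 0.29191 = 0.1532 m

S_c ≈ 153 mm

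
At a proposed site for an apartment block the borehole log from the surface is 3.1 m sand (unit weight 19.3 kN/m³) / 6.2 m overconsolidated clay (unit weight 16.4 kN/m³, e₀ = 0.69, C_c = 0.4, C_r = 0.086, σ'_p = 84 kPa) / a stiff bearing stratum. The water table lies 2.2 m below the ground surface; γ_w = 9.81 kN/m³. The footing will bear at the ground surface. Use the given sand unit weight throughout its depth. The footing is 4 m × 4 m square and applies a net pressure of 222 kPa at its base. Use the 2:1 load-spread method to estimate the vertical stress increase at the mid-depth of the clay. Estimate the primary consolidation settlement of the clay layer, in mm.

S_c ≈ 168 mm

Mid-depth of clay below the ground surface: z = 3.1 + 6.2/2 = 6.2 m.
Total vertical stress at mid-clay: σ_v = 19.3×3.1 + 16.4×3.1 = 110.67 kPa.
Pore pressure: u = 9.81×(6.2 − 2.2) = 39.24 kPa.
Initial effective stress: σ'_0 = σ_v − u = 110.67 − 39.24 = 71.43 kPa.
Stress increase at mid-clay by the 2:1 spreading method:
Δσ = qBL/((B+z)(L+z)) = 222×4×4/((4+6.2)(4+6.2)) = 34.141 kPa
Final effective stress: σ'_f = 71.43 + 34.141 = 105.57 kPa.
σ'_f = 105.57 > σ'_p = 84 kPa, so the stress path crosses the preconsolidation pressure — recompression up to σ'_p, then virgin compression beyond:
S_c = H/(1+e₀)·[C_r·log₁₀(σ'_p/σ'_0) + C_c·log₁₀(σ'_f/σ'_p)]
    = 6.2/1.69 × [0.086×log₁₀(84/71.43) + 0.4×log₁₀(105.57/84)]
    = 3.6686 × [0.0060543 + 0.039704] = 0.1679 m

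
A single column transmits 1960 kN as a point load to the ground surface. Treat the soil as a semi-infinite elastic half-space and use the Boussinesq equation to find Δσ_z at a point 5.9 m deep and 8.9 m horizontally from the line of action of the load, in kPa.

Boussinesq vertical stress below a point load on an elastic half-space:
Δσ_z = 3P/(2πz²) · [1 + (r/z)²]^(−5/2)
r/z = 8.9/5.9 = 1.5085; [1+(r/z)²]^(−5/2) = 0.0515.
Δσ_z = 3×1960/(2π×5.9²) × 0.0515 = 26.884 × 0.0515 = 1.385 kPa

Δσ_z ≈ 1.38 kPa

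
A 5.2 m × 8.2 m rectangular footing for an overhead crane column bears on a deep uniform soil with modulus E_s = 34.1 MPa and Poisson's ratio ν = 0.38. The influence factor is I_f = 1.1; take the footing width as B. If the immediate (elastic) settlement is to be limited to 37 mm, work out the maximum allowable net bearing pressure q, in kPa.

q ≈ 258 kPa

E_s = 34.1 MPa = 34100 kPa.
S_e = q·B·(1−ν²)/E_s · I_f  ⇒  q = S_e·E_s / (B·(1−ν²)·I_f).
q = 0.037 × 34100 / (5.2 × 0.8556 × 1.1) = 257.8 kPa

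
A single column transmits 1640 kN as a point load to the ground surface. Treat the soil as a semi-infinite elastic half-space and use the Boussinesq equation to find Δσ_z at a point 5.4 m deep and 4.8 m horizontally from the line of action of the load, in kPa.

Boussinesq vertical stress below a point load on an elastic half-space:
Δσ_z = 3P/(2πz²) · [1 + (r/z)²]^(−5/2)
r/z = 4.8/5.4 = 0.88889; [1+(r/z)²]^(−5/2) = 0.23323.
Δσ_z = 3×1640/(2π×5.4²) × 0.23323 = 26.853 × 0.23323 = 6.263 kPa

Δσ_z ≈ 6.26 kPa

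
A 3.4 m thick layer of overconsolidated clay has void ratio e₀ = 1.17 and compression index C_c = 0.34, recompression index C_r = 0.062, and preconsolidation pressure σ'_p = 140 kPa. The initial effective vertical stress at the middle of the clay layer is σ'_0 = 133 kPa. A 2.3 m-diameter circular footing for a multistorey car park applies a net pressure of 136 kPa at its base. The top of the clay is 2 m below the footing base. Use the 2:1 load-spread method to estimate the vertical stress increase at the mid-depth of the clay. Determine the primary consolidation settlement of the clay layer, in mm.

S_c ≈ 22.7 mm

Mid-depth of clay below the footing base: z = 2 + 3.4/2 = 3.7 m.
Stress increase at mid-clay by the 2:1 spreading method:
Δσ ≈ qD²/(D+z)² = 136×2.3²/(2.3+3.7)² = 19.984 kPa
Final effective stress: σ'_f = 133 + 19.984 = 152.98 kPa.
σ'_f = 152.98 > σ'_p = 140 kPa, so the stress path crosses the preconsolidation pressure — recompression up to σ'_p, then virgin compression beyond:
S_c = H/(1+e₀)·[C_r·log₁₀(σ'_p/σ'_0) + C_c·log₁₀(σ'_f/σ'_p)]
    = 3.4/2.17 × [0.062×log₁₀(140/133) + 0.34×log₁₀(152.98/140)]
    = 1.5668 × [0.0013811 + 0.013092] = 0.02268 m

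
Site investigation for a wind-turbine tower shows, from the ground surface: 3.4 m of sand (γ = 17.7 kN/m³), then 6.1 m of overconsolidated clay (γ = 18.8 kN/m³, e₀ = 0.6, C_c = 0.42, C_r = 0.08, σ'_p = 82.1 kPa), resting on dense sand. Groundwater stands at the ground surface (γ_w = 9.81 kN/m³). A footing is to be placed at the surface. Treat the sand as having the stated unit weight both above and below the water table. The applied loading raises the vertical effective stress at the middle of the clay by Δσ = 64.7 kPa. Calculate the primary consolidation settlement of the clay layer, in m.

Mid-depth of clay below the ground surface: z = 3.4 + 6.1/2 = 6.45 m.
Total vertical stress at mid-clay: σ_v = 17.7×3.4 + 18.8×3.05 = 117.52 kPa.
Pore pressure: u = 9.81×(6.45 − 0) = 63.275 kPa.
Initial effective stress: σ'_0 = σ_v − u = 117.52 − 63.275 = 54.245 kPa.
Final effective stress: σ'_f = 54.245 + 64.7 = 118.94 kPa.
σ'_f = 118.94 > σ'_p = 82.1 kPa, so the stress path crosses the preconsolidation pressure — recompression up to σ'_p, then virgin compression beyond:
S_c = H/(1+e₀)·[C_r·log₁₀(σ'_p/σ'_0) + C_c·log₁₀(σ'_f/σ'_p)]
    = 6.1/1.6 × [0.08×log₁₀(82.1/54.245) + 0.42×log₁₀(118.94/82.1)]
    = 3.8125 × [0.014399 + 0.067614] = 0.3127 m

S_c ≈ 0.313 m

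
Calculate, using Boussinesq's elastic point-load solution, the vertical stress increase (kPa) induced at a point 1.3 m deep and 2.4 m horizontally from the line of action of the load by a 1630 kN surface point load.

Δσ_z ≈ 11.3 kPa

Boussinesq vertical stress below a point load on an elastic half-space:
Δσ_z = 3P/(2πz²) · [1 + (r/z)²]^(−5/2)
r/z = 2.4/1.3 = 1.8462; [1+(r/z)²]^(−5/2) = 0.024509.
Δσ_z = 3×1630/(2π×1.3²) × 0.024509 = 460.51 × 0.024509 = 11.29 kPa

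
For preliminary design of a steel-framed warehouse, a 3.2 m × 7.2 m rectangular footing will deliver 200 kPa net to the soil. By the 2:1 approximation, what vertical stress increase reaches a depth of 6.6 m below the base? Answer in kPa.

Δσ_z ≈ 34.1 kPa

By the 2:1 method the load spreads at 1 horizontal : 2 vertical, so at depth z the loaded area has grown by z in each plan dimension:
Δσ = qBL/((B+z)(L+z)) = 200×3.2×7.2/((3.2+6.6)(7.2+6.6)) = 34.073 kPa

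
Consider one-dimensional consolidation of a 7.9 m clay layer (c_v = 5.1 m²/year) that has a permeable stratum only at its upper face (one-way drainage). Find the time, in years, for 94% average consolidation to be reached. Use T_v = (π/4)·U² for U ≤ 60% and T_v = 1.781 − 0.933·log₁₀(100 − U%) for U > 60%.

Drainage path length: H_d = H = 7.9 m (single drainage).
U > 60%: T_v = 1.781 − 0.933·log₁₀(100 − 94) = 1.055.
t = T_v·H_d²/c_v = 1.055×7.9²/5.1 = 12.91 years.

t ≈ 12.9 years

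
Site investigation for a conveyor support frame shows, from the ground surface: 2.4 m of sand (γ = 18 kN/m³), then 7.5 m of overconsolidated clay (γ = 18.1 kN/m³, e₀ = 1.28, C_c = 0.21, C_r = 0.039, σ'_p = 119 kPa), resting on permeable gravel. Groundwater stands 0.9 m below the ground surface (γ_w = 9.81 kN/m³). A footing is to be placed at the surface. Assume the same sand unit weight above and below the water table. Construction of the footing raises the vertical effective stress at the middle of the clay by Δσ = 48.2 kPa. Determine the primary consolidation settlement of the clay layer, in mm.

Mid-depth of clay below the ground surface: z = 2.4 + 7.5/2 = 6.15 m.
Total vertical stress at mid-clay: σ_v = 18×2.4 + 18.1×3.75 = 111.07 kPa.
Pore pressure: u = 9.81×(6.15 − 0.9) = 51.503 kPa.
Initial effective stress: σ'_0 = σ_v − u = 111.07 − 51.503 = 59.567 kPa.
Final effective stress: σ'_f = 59.567 + 48.2 = 107.77 kPa.
σ'_f = 107.77 ≤ σ'_p = 119 kPa, so the clay remains overconsolidated and only the recompression index applies:
S_c = C_r·H/(1+e₀)·log₁₀(σ'_f/σ'_0) = 0.039×7.5/2.28×log₁₀(107.77/59.567)
    = 0.12829 × 0.25749 = 0.03303 m

S_c ≈ 33 mm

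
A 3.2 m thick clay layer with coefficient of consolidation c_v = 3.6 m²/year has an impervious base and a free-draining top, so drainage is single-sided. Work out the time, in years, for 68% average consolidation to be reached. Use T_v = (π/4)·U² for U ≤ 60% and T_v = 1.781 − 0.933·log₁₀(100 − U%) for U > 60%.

t ≈ 1.07 years

Drainage path length: H_d = H = 3.2 m (single drainage).
U > 60%: T_v = 1.781 − 0.933·log₁₀(100 − 68) = 0.3767.
t = T_v·H_d²/c_v = 0.3767×3.2²/3.6 = 1.072 years.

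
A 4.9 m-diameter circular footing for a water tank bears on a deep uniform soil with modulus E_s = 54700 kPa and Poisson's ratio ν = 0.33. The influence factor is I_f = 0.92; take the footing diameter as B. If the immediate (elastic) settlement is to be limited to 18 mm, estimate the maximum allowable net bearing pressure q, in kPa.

q ≈ 245 kPa

S_e = q·B·(1−ν²)/E_s · I_f  ⇒  q = S_e·E_s / (B·(1−ν²)·I_f).
q = 0.018 × 54700 / (4.9 × 0.8911 × 0.92) = 245.1 kPa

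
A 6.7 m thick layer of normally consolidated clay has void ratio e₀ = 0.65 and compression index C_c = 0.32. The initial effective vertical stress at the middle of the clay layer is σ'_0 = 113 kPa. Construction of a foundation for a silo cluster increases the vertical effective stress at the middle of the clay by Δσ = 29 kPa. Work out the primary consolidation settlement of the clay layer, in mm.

Final effective stress: σ'_f = σ'_0 + Δσ = 113 + 29 = 142 kPa.
Normally consolidated clay, so the full stress increment lies on the virgin compression line:
S_c = C_c·H/(1+e₀)·log₁₀(σ'_f/σ'_0) = 0.32×6.7/(1+0.65)×log₁₀(142/113)
    = 1.2994 × 0.09921 = 0.1289 m

S_c ≈ 129 mm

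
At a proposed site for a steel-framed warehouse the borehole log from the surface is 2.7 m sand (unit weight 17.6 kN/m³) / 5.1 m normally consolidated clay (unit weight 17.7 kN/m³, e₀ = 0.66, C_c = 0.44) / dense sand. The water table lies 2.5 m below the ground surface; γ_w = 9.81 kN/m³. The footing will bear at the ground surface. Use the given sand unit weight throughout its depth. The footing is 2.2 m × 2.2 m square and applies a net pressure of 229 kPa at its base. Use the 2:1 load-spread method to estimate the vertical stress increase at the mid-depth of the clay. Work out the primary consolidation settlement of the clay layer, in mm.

S_c ≈ 156 mm

Mid-depth of clay below the ground surface: z = 2.7 + 5.1/2 = 5.25 m.
Total vertical stress at mid-clay: σ_v = 17.6×2.7 + 17.7×2.55 = 92.655 kPa.
Pore pressure: u = 9.81×(5.25 − 2.5) = 26.978 kPa.
Initial effective stress: σ'_0 = σ_v − u = 92.655 − 26.978 = 65.677 kPa.
Stress increase at mid-clay by the 2:1 spreading method:
Δσ = qBL/((B+z)(L+z)) = 229×2.2×2.2/((2.2+5.25)(2.2+5.25)) = 19.97 kPa
Final effective stress: σ'_f = σ'_0 + Δσ = 65.677 + 19.97 = 85.647 kPa.
Normally consolidated clay, so the full stress increment lies on the virgin compression line:
S_c = C_c·H/(1+e₀)·log₁₀(σ'_f/σ'_0) = 0.44×5.1/(1+0.66)×log₁₀(85.647/65.677)
    = 1.3518 × 0.1153 = 0.1559 m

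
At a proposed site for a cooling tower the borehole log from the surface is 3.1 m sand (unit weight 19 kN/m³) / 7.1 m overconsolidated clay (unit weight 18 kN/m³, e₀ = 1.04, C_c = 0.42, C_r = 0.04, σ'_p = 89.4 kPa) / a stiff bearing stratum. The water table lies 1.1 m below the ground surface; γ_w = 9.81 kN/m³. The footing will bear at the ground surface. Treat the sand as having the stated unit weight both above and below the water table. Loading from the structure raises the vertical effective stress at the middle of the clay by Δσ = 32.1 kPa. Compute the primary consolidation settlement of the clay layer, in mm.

Mid-depth of clay below the ground surface: z = 3.1 + 7.1/2 = 6.65 m.
Total vertical stress at mid-clay: σ_v = 19×3.1 + 18×3.55 = 122.8 kPa.
Pore pressure: u = 9.81×(6.65 − 1.1) = 54.446 kPa.
Initial effective stress: σ'_0 = σ_v − u = 122.8 − 54.446 = 68.354 kPa.
Final effective stress: σ'_f = 68.354 + 32.1 = 100.45 kPa.
σ'_f = 100.45 > σ'_p = 89.4 kPa, so the stress path crosses the preconsolidation pressure — recompression up to σ'_p, then virgin compression beyond:
S_c = H/(1+e₀)·[C_r·log₁₀(σ'_p/σ'_0) + C_c·log₁₀(σ'_f/σ'_p)]
    = 7.1/2.04 × [0.04×log₁₀(89.4/68.354) + 0.42×log₁₀(100.45/89.4)]
    = 3.4804 × [0.0046629 + 0.021257] = 0.09021 m

S_c ≈ 90.2 mm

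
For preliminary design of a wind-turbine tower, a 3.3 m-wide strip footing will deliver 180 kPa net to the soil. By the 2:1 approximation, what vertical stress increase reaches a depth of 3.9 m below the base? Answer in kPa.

By the 2:1 method the load spreads at 1 horizontal : 2 vertical, so at depth z the loaded area has grown by z in each plan dimension:
Δσ = qB/(B+z) = 180×3.3/(3.3+3.9) = 82.5 kPa

Δσ_z ≈ 82.5 kPa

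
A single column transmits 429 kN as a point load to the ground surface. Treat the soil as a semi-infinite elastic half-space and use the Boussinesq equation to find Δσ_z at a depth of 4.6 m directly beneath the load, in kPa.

Δσ_z ≈ 9.68 kPa

Boussinesq vertical stress below a point load on an elastic half-space:
Δσ_z = 3P/(2πz²) · [1 + (r/z)²]^(−5/2)
r/z = 0/4.6 = 0; [1+(r/z)²]^(−5/2) = 1.
Δσ_z = 3×429/(2π×4.6²) × 1 = 9.6802 × 1 = 9.68 kPa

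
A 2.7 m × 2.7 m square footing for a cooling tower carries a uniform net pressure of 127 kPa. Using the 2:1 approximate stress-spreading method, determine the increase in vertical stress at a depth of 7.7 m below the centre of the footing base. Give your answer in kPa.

Δσ_z ≈ 8.56 kPa

By the 2:1 method the load spreads at 1 horizontal : 2 vertical, so at depth z the loaded area has grown by z in each plan dimension:
Δσ = qBL/((B+z)(L+z)) = 127×2.7×2.7/((2.7+7.7)(2.7+7.7)) = 8.5598 kPa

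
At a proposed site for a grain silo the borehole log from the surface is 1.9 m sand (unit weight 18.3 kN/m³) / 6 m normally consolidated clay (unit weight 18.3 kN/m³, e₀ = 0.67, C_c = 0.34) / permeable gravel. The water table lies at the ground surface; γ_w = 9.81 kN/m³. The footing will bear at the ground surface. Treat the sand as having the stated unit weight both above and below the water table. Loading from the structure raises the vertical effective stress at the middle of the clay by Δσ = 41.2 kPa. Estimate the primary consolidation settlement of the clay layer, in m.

Mid-depth of clay below the ground surface: z = 1.9 + 6/2 = 4.9 m.
Total vertical stress at mid-clay: σ_v = 18.3×1.9 + 18.3×3 = 89.67 kPa.
Pore pressure: u = 9.81×(4.9 − 0) = 48.069 kPa.
Initial effective stress: σ'_0 = σ_v − u = 89.67 − 48.069 = 41.601 kPa.
Final effective stress: σ'_f = σ'_0 + Δσ = 41.601 + 41.2 = 82.801 kPa.
Normally consolidated clay, so the full stress increment lies on the virgin compression line:
S_c = C_c·H/(1+e₀)·log₁₀(σ'_f/σ'_0) = 0.34×6/(1+0.67)×log₁₀(82.801/41.601)
    = 1.2216 × 0.29893 = 0.3652 m

S_c ≈ 0.365 m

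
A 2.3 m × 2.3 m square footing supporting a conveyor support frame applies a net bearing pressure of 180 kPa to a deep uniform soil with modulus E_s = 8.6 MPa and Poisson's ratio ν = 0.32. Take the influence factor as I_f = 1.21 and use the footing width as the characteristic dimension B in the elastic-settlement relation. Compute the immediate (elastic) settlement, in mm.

S_e ≈ 52.3 mm

Immediate (elastic) settlement: S_e = q·B·(1−ν²)/E_s · I_f.
E_s = 8.6 MPa = 8600 kPa.
S_e = 180 × 2.3 × (1 − 0.32²) / 8600 × 1.21
    = 180 × 2.3 × 0.8976 / 8600 × 1.21
    = 0.05228 m = 52.28 mm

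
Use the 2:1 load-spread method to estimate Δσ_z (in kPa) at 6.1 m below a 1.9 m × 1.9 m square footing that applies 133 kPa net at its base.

By the 2:1 method the load spreads at 1 horizontal : 2 vertical, so at depth z the loaded area has grown by z in each plan dimension:
Δσ = qBL/((B+z)(L+z)) = 133×1.9×1.9/((1.9+6.1)(1.9+6.1)) = 7.502 kPa

Δσ_z ≈ 7.5 kPa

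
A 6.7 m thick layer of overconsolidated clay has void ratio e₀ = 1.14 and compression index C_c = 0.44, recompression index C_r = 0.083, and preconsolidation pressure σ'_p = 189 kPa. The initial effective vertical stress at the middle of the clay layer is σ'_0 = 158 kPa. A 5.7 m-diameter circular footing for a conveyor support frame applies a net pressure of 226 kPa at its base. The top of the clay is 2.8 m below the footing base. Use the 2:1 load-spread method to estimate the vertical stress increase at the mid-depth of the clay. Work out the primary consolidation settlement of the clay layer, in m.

S_c ≈ 0.0841 m

Mid-depth of clay below the footing base: z = 2.8 + 6.7/2 = 6.15 m.
Stress increase at mid-clay by the 2:1 spreading method:
Δσ ≈ qD²/(D+z)² = 226×5.7²/(5.7+6.15)² = 52.29 kPa
Final effective stress: σ'_f = 158 + 52.29 = 210.29 kPa.
σ'_f = 210.29 > σ'_p = 189 kPa, so the stress path crosses the preconsolidation pressure — recompression up to σ'_p, then virgin compression beyond:
S_c = H/(1+e₀)·[C_r·log₁₀(σ'_p/σ'_0) + C_c·log₁₀(σ'_f/σ'_p)]
    = 6.7/2.14 × [0.083×log₁₀(189/158) + 0.44×log₁₀(210.29/189)]
    = 3.1308 × [0.0064578 + 0.020397] = 0.08408 m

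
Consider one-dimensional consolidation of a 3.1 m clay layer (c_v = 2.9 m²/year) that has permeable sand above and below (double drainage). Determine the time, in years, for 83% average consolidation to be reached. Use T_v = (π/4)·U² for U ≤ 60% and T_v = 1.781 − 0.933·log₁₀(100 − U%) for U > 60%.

t ≈ 0.524 years

Drainage path length: H_d = H/2 = 1.55 m (double drainage).
U > 60%: T_v = 1.781 − 0.933·log₁₀(100 − 83) = 0.63299.
t = T_v·H_d²/c_v = 0.63299×1.55²/2.9 = 0.5244 years.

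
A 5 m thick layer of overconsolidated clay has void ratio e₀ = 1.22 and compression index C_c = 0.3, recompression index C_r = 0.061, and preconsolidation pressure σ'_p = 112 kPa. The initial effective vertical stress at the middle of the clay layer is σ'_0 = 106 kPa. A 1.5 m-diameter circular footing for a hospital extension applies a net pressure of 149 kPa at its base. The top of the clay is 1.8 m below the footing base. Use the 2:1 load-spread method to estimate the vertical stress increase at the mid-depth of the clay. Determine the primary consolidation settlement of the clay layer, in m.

S_c ≈ 0.0135 m

Mid-depth of clay below the footing base: z = 1.8 + 5/2 = 4.3 m.
Stress increase at mid-clay by the 2:1 spreading method:
Δσ ≈ qD²/(D+z)² = 149×1.5²/(1.5+4.3)² = 9.9658 kPa
Final effective stress: σ'_f = 106 + 9.9658 = 115.97 kPa.
σ'_f = 115.97 > σ'_p = 112 kPa, so the stress path crosses the preconsolidation pressure — recompression up to σ'_p, then virgin compression beyond:
S_c = H/(1+e₀)·[C_r·log₁₀(σ'_p/σ'_0) + C_c·log₁₀(σ'_f/σ'_p)]
    = 5/2.22 × [0.061×log₁₀(112/106) + 0.3×log₁₀(115.97/112)]
    = 2.2523 × [0.0014586 + 0.0045383] = 0.01351 m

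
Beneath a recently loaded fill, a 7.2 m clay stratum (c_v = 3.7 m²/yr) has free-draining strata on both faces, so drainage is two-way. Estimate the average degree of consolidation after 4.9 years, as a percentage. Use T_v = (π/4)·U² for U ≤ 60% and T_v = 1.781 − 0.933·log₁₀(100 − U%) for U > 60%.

U ≈ 97.4 %

Drainage path length: H_d = H/2 = 3.6 m (double drainage).
T_v = c_v·t/H_d² = 3.7×4.9/3.6² = 1.3989.
T_v = 1.3989 corresponds to the U > 60% branch:
U = 1 − 10^((1.781 − T_v)/0.933)/100 = 0.9743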